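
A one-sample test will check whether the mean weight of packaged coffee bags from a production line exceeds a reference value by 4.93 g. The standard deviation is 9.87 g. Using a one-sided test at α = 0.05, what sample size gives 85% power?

29

For a one-sample z-test, n = ((z_α + z_β)·σ/δ)².
z_α = 1.645 (one-sided α = 0.05); z_β = 1.036 (power 85% → β = 0.15).
n = (2.681 × 9.87 / 4.93)² = 28.81
Round up: n = 29.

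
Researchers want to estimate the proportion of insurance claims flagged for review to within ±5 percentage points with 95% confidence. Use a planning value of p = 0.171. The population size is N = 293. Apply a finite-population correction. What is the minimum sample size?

For a proportion with margin E = 0.05 at 95% confidence, z = 1.960.
n = p̂(1−p̂)(z/E)² = 0.171 × 0.829 × (1.960/0.05)² = 217.83 — call this n₀.
Finite-population correction with N = 293: n = n₀ / (1 + (n₀−1)/N) = 217.83 / 1.74 = 125.19
Round up: n = 126.

126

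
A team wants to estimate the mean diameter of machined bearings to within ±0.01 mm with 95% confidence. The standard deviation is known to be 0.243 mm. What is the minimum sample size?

For a mean, the margin of error is E = z·σ/√n, so n = (zσ/E)².
At 95% confidence, z = 1.960.
n = (1.960 × 0.243 / 0.01)² = 2268.43
Round up: n = 2269.

n = 2269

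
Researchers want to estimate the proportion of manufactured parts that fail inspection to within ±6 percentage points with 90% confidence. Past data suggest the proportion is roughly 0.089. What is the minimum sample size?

61

For a proportion with margin E = 0.06 at 90% confidence, z = 1.645.
n = p̂(1−p̂)(z/E)² = 0.089 × 0.911 × (1.645/0.06)² = 60.94
Round up: n = 61.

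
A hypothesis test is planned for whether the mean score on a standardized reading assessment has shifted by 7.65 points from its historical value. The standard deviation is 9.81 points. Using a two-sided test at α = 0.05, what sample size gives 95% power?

22

For a one-sample z-test, n = ((z_{α/2} + z_β)·σ/δ)².
z_{α/2} = 1.960 (two-sided α = 0.05); z_β = 1.645 (power 95% → β = 0.05).
n = (3.605 × 9.81 / 7.65)² = 21.37
Round up: n = 22.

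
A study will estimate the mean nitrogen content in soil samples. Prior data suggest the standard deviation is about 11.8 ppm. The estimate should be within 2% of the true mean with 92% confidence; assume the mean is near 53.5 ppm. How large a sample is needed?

373

For a mean, the margin of error is E = z·σ/√n, so n = (zσ/E)².
At 92% confidence, z = 1.751.
E = 2% of 53.5 = 1.07 ppm.
n = (1.751 × 11.8 / 1.07)² = 372.88
Round up: n = 373.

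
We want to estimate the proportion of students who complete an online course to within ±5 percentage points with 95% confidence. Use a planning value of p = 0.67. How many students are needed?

340

For a proportion with margin E = 0.05 at 95% confidence, z = 1.960.
n = p̂(1−p̂)(z/E)² = 0.67 × 0.33 × (1.960/0.05)² = 339.75
Round up: n = 340.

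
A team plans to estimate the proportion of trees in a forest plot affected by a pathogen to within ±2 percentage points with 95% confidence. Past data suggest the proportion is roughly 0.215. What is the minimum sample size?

For a proportion with margin E = 0.02 at 95% confidence, z = 1.960.
n = p̂(1−p̂)(z/E)² = 0.215 × 0.785 × (1.960/0.02)² = 1620.92
Round up: n = 1621.

1621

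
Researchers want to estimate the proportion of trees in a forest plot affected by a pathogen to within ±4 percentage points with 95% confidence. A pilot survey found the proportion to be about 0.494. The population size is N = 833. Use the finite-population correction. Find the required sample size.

For a proportion with margin E = 0.04 at 95% confidence, z = 1.960.
n = p̂(1−p̂)(z/E)² = 0.494 × 0.506 × (1.960/0.04)² = 600.16 — call this n₀.
Finite-population correction with N = 833: n = n₀ / (1 + (n₀−1)/N) = 600.16 / 1.719 = 349.13
Round up: n = 350.

n = 350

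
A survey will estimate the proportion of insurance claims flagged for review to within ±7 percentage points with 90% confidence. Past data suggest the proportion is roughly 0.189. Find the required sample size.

85

For a proportion with margin E = 0.07 at 90% confidence, z = 1.645.
n = p̂(1−p̂)(z/E)² = 0.189 × 0.811 × (1.645/0.07)² = 84.65
Round up: n = 85.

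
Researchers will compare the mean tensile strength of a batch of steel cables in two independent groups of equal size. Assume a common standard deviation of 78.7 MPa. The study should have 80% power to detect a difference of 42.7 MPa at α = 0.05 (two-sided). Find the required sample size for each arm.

For two equal groups, n per group = 2·((z_{α/2} + z_β)·σ/δ)².
z_{α/2} = 1.960; z_β = 0.842 (power 80%).
n = 2 × (2.802 × 78.7 / 42.7)² = 2 × 26.67 = 53.34
Round up: n = 54 per group.

54 per group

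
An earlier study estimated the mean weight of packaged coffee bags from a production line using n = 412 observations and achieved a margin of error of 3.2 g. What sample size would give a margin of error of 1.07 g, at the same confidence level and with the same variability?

3685

Margin of error scales as 1/√n, so n₂ = n₁·(E₁/E₂)².
n₂ = 412 × (3.2/1.07)² = 412 × 8.944 = 3684.93
Round up: n₂ = 3685.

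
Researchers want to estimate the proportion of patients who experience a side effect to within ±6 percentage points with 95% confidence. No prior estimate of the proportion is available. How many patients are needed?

267

For a proportion with margin E = 0.06 at 95% confidence, z = 1.960.
With no prior estimate, use p = 0.5, which maximizes p(1−p) at 0.25.
n = 0.25 × (z/E)² = 0.25 × (1.960/0.06)² = 266.78
Round up: n = 267.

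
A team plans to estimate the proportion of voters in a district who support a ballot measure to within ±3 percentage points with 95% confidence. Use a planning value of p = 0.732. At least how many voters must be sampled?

For a proportion with margin E = 0.03 at 95% confidence, z = 1.960.
n = p̂(1−p̂)(z/E)² = 0.732 × 0.268 × (1.960/0.03)² = 837.37
Round up: n = 838.

838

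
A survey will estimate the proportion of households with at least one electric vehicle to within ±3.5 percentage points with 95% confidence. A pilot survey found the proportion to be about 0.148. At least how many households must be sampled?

For a proportion with margin E = 0.035 at 95% confidence, z = 1.960.
n = p̂(1−p̂)(z/E)² = 0.148 × 0.852 × (1.960/0.035)² = 395.44
Round up: n = 396.

396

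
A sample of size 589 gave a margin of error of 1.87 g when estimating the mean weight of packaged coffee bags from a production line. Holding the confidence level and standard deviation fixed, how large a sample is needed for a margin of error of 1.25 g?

1319

Margin of error scales as 1/√n, so n₂ = n₁·(E₁/E₂)².
n₂ = 589 × (1.87/1.25)² = 589 × 2.238 = 1318.18
Round up: n₂ = 1319.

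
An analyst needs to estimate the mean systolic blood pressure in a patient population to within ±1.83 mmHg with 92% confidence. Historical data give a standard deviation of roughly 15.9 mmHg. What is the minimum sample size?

For a mean, the margin of error is E = z·σ/√n, so n = (zσ/E)².
At 92% confidence, z = 1.751.
n = (1.751 × 15.9 / 1.83)² = 231.45
Round up: n = 232.

n = 232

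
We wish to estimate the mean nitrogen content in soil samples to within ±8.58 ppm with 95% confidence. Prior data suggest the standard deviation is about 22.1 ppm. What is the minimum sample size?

For a mean, the margin of error is E = z·σ/√n, so n = (zσ/E)².
At 95% confidence, z = 1.960.
n = (1.960 × 22.1 / 8.58)² = 25.49
Round up: n = 26.

26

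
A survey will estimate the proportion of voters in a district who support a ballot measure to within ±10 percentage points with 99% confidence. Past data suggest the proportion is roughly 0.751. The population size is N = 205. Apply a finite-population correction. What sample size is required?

78

For a proportion with margin E = 0.1 at 99% confidence, z = 2.576.
n = p̂(1−p̂)(z/E)² = 0.751 × 0.249 × (2.576/0.1)² = 124.09 — call this n₀.
Finite-population correction with N = 205: n = n₀ / (1 + (n₀−1)/N) = 124.09 / 1.6 = 77.56
Round up: n = 78.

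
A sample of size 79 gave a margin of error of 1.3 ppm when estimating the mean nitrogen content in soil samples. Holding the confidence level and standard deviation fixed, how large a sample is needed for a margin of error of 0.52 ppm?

494

Margin of error scales as 1/√n, so n₂ = n₁·(E₁/E₂)².
n₂ = 79 × (1.3/0.52)² = 79 × 6.25 = 493.75
Round up: n₂ = 494.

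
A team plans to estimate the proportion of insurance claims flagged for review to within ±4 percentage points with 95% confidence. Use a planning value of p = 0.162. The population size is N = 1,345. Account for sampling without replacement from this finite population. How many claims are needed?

263

For a proportion with margin E = 0.04 at 95% confidence, z = 1.960.
n = p̂(1−p̂)(z/E)² = 0.162 × 0.838 × (1.960/0.04)² = 325.95 — call this n₀.
Finite-population correction with N = 1,345: n = n₀ / (1 + (n₀−1)/N) = 325.95 / 1.242 = 262.44
Round up: n = 263.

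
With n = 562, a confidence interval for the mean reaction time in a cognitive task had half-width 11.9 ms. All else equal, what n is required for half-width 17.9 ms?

n = 249

Margin of error scales as 1/√n, so n₂ = n₁·(E₁/E₂)².
n₂ = 562 × (11.9/17.9)² = 562 × 0.442 = 248.40
Round up: n₂ = 249.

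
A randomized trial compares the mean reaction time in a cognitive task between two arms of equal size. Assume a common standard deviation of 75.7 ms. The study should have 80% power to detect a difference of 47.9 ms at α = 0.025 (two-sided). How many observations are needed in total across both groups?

96 total

For two equal groups, n per group = 2·((z_{α/2} + z_β)·σ/δ)².
z_{α/2} = 2.241; z_β = 0.842 (power 80%).
n = 2 × (3.083 × 75.7 / 47.9)² = 2 × 23.74 = 47.48
Round up: n = 48 per group.
Total across both groups: 2 × 48 = 96.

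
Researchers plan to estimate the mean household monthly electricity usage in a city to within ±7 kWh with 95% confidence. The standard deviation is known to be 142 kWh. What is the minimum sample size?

For a mean, the margin of error is E = z·σ/√n, so n = (zσ/E)².
At 95% confidence, z = 1.960.
n = (1.960 × 142 / 7)² = 1580.86
Round up: n = 1581.

n = 1581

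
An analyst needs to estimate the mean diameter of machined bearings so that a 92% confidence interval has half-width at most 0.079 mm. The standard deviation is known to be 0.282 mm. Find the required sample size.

For a mean, the margin of error is E = z·σ/√n, so n = (zσ/E)².
At 92% confidence, z = 1.751.
n = (1.751 × 0.282 / 0.079)² = 39.07
Round up: n = 40.

40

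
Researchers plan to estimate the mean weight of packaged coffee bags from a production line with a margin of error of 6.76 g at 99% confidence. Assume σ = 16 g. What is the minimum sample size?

38

For a mean, the margin of error is E = z·σ/√n, so n = (zσ/E)².
At 99% confidence, z = 2.576.
n = (2.576 × 16 / 6.76)² = 37.17
Round up: n = 38.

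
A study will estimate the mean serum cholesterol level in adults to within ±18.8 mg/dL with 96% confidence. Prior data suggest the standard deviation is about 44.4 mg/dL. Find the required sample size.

n = 24

For a mean, the margin of error is E = z·σ/√n, so n = (zσ/E)².
At 96% confidence, z = 2.054.
n = (2.054 × 44.4 / 18.8)² = 23.53
Round up: n = 24.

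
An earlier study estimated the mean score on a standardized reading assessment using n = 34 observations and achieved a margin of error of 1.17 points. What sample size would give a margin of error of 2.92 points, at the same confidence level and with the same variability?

6

Margin of error scales as 1/√n, so n₂ = n₁·(E₁/E₂)².
n₂ = 34 × (1.17/2.92)² = 34 × 0.1605 = 5.46
Round up: n₂ = 6.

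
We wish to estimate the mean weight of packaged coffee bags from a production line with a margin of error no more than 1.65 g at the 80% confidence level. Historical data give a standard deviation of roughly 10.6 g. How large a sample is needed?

68

For a mean, the margin of error is E = z·σ/√n, so n = (zσ/E)².
At 80% confidence, z = 1.282.
n = (1.282 × 10.6 / 1.65)² = 67.83
Round up: n = 68.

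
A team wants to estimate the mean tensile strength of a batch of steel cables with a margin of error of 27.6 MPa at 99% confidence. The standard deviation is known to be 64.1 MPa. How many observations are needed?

For a mean, the margin of error is E = z·σ/√n, so n = (zσ/E)².
At 99% confidence, z = 2.576.
n = (2.576 × 64.1 / 27.6)² = 35.79
Round up: n = 36.

n = 36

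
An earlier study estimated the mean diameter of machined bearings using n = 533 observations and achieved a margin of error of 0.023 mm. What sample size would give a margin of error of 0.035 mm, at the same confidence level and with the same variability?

Margin of error scales as 1/√n, so n₂ = n₁·(E₁/E₂)².
n₂ = 533 × (0.023/0.035)² = 533 × 0.4318 = 230.15
Round up: n₂ = 231.

231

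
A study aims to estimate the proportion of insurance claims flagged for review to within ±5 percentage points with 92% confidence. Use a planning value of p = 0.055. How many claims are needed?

For a proportion with margin E = 0.05 at 92% confidence, z = 1.751.
n = p̂(1−p̂)(z/E)² = 0.055 × 0.945 × (1.751/0.05)² = 63.74
Round up: n = 64.

n = 64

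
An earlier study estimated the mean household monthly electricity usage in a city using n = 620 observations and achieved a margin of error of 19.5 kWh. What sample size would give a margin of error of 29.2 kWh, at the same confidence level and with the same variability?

Margin of error scales as 1/√n, so n₂ = n₁·(E₁/E₂)².
n₂ = 620 × (19.5/29.2)² = 620 × 0.446 = 276.52
Round up: n₂ = 277.

277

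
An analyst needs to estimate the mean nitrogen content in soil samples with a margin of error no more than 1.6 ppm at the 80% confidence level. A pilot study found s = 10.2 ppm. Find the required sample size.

n = 67

For a mean, the margin of error is E = z·σ/√n, so n = (zσ/E)².
At 80% confidence, z = 1.282.
n = (1.282 × 10.2 / 1.6)² = 66.79
Round up: n = 67.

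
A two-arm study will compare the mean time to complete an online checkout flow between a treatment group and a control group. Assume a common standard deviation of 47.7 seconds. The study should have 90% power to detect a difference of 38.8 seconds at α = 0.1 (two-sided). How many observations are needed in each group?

For two equal groups, n per group = 2·((z_{α/2} + z_β)·σ/δ)².
z_{α/2} = 1.645; z_β = 1.282 (power 90%).
n = 2 × (2.927 × 47.7 / 38.8)² = 2 × 12.95 = 25.90
Round up: n = 26 per group.

26 per group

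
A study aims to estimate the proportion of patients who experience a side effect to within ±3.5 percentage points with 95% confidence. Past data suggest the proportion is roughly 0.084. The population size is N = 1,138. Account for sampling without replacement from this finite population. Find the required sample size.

n = 200

For a proportion with margin E = 0.035 at 95% confidence, z = 1.960.
n = p̂(1−p̂)(z/E)² = 0.084 × 0.916 × (1.960/0.035)² = 241.30 — call this n₀.
Finite-population correction with N = 1,138: n = n₀ / (1 + (n₀−1)/N) = 241.30 / 1.211 = 199.26
Round up: n = 200.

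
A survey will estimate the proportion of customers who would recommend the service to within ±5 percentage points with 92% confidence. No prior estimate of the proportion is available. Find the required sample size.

For a proportion with margin E = 0.05 at 92% confidence, z = 1.751.
With no prior estimate, use p = 0.5, which maximizes p(1−p) at 0.25.
n = 0.25 × (z/E)² = 0.25 × (1.751/0.05)² = 306.60
Round up: n = 307.

307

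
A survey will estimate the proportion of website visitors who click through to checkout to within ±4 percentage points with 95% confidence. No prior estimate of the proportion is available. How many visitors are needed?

601

For a proportion with margin E = 0.04 at 95% confidence, z = 1.960.
With no prior estimate, use p = 0.5, which maximizes p(1−p) at 0.25.
n = 0.25 × (z/E)² = 0.25 × (1.960/0.04)² = 600.25
Round up: n = 601.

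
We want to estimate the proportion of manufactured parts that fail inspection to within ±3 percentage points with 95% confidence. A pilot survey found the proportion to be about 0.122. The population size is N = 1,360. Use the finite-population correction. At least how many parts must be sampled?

For a proportion with margin E = 0.03 at 95% confidence, z = 1.960.
n = p̂(1−p̂)(z/E)² = 0.122 × 0.878 × (1.960/0.03)² = 457.22 — call this n₀.
Finite-population correction with N = 1,360: n = n₀ / (1 + (n₀−1)/N) = 457.22 / 1.335 = 342.49
Round up: n = 343.

n = 343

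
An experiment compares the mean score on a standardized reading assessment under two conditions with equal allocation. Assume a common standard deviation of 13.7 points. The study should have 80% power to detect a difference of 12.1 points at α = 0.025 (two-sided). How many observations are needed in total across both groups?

50 total

For two equal groups, n per group = 2·((z_{α/2} + z_β)·σ/δ)².
z_{α/2} = 2.241; z_β = 0.842 (power 80%).
n = 2 × (3.083 × 13.7 / 12.1)² = 2 × 12.18 = 24.36
Round up: n = 25 per group.
Total across both groups: 2 × 25 = 50.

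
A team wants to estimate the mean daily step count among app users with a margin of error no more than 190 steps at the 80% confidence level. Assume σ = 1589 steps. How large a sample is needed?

n = 115

For a mean, the margin of error is E = z·σ/√n, so n = (zσ/E)².
At 80% confidence, z = 1.282.
n = (1.282 × 1589 / 190)² = 114.95
Round up: n = 115.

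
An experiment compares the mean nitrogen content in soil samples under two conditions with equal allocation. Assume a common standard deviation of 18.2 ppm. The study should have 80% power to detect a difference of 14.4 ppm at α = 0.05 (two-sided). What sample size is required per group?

For two equal groups, n per group = 2·((z_{α/2} + z_β)·σ/δ)².
z_{α/2} = 1.960; z_β = 0.842 (power 80%).
n = 2 × (2.802 × 18.2 / 14.4)² = 2 × 12.54 = 25.08
Round up: n = 26 per group.

26 per group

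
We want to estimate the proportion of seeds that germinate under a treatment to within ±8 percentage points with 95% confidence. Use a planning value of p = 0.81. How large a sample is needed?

For a proportion with margin E = 0.08 at 95% confidence, z = 1.960.
n = p̂(1−p̂)(z/E)² = 0.81 × 0.19 × (1.960/0.08)² = 92.38
Round up: n = 93.

93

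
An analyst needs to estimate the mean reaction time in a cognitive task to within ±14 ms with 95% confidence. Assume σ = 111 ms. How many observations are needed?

242

For a mean, the margin of error is E = z·σ/√n, so n = (zσ/E)².
At 95% confidence, z = 1.960.
n = (1.960 × 111 / 14)² = 241.49
Round up: n = 242.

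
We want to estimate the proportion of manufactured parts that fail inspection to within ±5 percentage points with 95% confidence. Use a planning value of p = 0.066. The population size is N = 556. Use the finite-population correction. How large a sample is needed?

For a proportion with margin E = 0.05 at 95% confidence, z = 1.960.
n = p̂(1−p̂)(z/E)² = 0.066 × 0.934 × (1.960/0.05)² = 94.72 — call this n₀.
Finite-population correction with N = 556: n = n₀ / (1 + (n₀−1)/N) = 94.72 / 1.169 = 81.03
Round up: n = 82.

n = 82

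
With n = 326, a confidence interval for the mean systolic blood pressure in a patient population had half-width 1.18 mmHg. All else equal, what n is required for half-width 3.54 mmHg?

37

Margin of error scales as 1/√n, so n₂ = n₁·(E₁/E₂)².
n₂ = 326 × (1.18/3.54)² = 326 × 0.1111 = 36.22
Round up: n₂ = 37.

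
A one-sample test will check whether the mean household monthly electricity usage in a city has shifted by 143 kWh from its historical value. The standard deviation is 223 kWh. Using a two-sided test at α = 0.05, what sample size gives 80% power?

For a one-sample z-test, n = ((z_{α/2} + z_β)·σ/δ)².
z_{α/2} = 1.960 (two-sided α = 0.05); z_β = 0.842 (power 80% → β = 0.2).
n = (2.802 × 223 / 143)² = 19.09
Round up: n = 20.

n = 20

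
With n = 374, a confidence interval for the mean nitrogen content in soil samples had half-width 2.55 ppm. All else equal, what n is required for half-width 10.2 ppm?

Margin of error scales as 1/√n, so n₂ = n₁·(E₁/E₂)².
n₂ = 374 × (2.55/10.2)² = 374 × 0.0625 = 23.38
Round up: n₂ = 24.

n = 24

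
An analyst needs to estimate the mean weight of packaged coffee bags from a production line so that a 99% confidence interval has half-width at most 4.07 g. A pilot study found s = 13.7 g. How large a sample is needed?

n = 76

For a mean, the margin of error is E = z·σ/√n, so n = (zσ/E)².
At 99% confidence, z = 2.576.
n = (2.576 × 13.7 / 4.07)² = 75.19
Round up: n = 76.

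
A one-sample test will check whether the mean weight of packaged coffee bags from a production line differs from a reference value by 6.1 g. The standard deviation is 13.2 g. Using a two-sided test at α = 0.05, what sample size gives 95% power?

For a one-sample z-test, n = ((z_{α/2} + z_β)·σ/δ)².
z_{α/2} = 1.960 (two-sided α = 0.05); z_β = 1.645 (power 95% → β = 0.05).
n = (3.605 × 13.2 / 6.1)² = 60.86
Round up: n = 61.

61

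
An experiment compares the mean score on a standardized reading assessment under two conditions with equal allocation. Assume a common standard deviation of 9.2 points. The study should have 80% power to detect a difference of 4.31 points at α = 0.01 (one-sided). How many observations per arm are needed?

For two equal groups, n per group = 2·((z_α + z_β)·σ/δ)².
z_α = 2.326; z_β = 0.842 (power 80%).
n = 2 × (3.168 × 9.2 / 4.31)² = 2 × 45.73 = 91.46
Round up: n = 92 per group.

92 per group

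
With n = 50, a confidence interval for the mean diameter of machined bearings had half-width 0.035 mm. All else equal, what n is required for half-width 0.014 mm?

n = 313

Margin of error scales as 1/√n, so n₂ = n₁·(E₁/E₂)².
n₂ = 50 × (0.035/0.014)² = 50 × 6.25 = 312.50
Round up: n₂ = 313.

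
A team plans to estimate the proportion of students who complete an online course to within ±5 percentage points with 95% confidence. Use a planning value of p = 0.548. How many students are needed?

For a proportion with margin E = 0.05 at 95% confidence, z = 1.960.
n = p̂(1−p̂)(z/E)² = 0.548 × 0.452 × (1.960/0.05)² = 380.62
Round up: n = 381.

381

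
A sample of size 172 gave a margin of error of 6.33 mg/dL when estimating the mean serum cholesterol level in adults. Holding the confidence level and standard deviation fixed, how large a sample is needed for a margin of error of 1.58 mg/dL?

Margin of error scales as 1/√n, so n₂ = n₁·(E₁/E₂)².
n₂ = 172 × (6.33/1.58)² = 172 × 16.05 = 2760.60
Round up: n₂ = 2761.

2761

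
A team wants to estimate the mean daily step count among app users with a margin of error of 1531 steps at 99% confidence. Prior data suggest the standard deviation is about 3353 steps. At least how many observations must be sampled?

32

For a mean, the margin of error is E = z·σ/√n, so n = (zσ/E)².
At 99% confidence, z = 2.576.
n = (2.576 × 3353 / 1531)² = 31.83
Round up: n = 32.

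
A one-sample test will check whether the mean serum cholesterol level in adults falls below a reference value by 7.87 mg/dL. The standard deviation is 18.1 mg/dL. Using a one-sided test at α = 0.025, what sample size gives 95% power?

69

For a one-sample z-test, n = ((z_α + z_β)·σ/δ)².
z_α = 1.960 (one-sided α = 0.025); z_β = 1.645 (power 95% → β = 0.05).
n = (3.605 × 18.1 / 7.87)² = 68.74
Round up: n = 69.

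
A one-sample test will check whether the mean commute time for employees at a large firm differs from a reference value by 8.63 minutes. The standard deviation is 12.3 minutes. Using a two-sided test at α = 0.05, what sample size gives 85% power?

For a one-sample z-test, n = ((z_{α/2} + z_β)·σ/δ)².
z_{α/2} = 1.960 (two-sided α = 0.05); z_β = 1.036 (power 85% → β = 0.15).
n = (2.996 × 12.3 / 8.63)² = 18.23
Round up: n = 19.

19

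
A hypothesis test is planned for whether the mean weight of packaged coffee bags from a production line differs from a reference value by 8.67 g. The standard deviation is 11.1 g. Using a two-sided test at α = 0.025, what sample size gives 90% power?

For a one-sample z-test, n = ((z_{α/2} + z_β)·σ/δ)².
z_{α/2} = 2.241 (two-sided α = 0.025); z_β = 1.282 (power 90% → β = 0.1).
n = (3.523 × 11.1 / 8.67)² = 20.34
Round up: n = 21.

n = 21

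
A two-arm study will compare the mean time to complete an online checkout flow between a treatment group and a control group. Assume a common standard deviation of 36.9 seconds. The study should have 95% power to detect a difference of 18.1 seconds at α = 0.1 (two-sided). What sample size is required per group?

90 per group

For two equal groups, n per group = 2·((z_{α/2} + z_β)·σ/δ)².
z_{α/2} = 1.645; z_β = 1.645 (power 95%).
n = 2 × (3.290 × 36.9 / 18.1)² = 2 × 44.99 = 89.98
Round up: n = 90 per group.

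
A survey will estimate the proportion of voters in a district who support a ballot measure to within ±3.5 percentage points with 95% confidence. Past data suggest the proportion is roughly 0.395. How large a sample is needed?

750

For a proportion with margin E = 0.035 at 95% confidence, z = 1.960.
n = p̂(1−p̂)(z/E)² = 0.395 × 0.605 × (1.960/0.035)² = 749.43
Round up: n = 750.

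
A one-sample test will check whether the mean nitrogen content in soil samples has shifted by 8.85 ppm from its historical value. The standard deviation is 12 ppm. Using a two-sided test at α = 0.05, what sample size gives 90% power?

For a one-sample z-test, n = ((z_{α/2} + z_β)·σ/δ)².
z_{α/2} = 1.960 (two-sided α = 0.05); z_β = 1.282 (power 90% → β = 0.1).
n = (3.242 × 12 / 8.85)² = 19.32
Round up: n = 20.

20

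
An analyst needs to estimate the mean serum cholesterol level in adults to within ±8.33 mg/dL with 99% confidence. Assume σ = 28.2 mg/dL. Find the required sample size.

For a mean, the margin of error is E = z·σ/√n, so n = (zσ/E)².
At 99% confidence, z = 2.576.
n = (2.576 × 28.2 / 8.33)² = 76.05
Round up: n = 77.

n = 77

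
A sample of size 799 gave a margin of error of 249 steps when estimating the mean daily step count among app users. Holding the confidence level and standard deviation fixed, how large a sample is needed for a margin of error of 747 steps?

89

Margin of error scales as 1/√n, so n₂ = n₁·(E₁/E₂)².
n₂ = 799 × (249/747)² = 799 × 0.1111 = 88.77
Round up: n₂ = 89.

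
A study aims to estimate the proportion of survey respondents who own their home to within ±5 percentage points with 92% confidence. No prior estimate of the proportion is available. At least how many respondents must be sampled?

For a proportion with margin E = 0.05 at 92% confidence, z = 1.751.
With no prior estimate, use p = 0.5, which maximizes p(1−p) at 0.25.
n = 0.25 × (z/E)² = 0.25 × (1.751/0.05)² = 306.60
Round up: n = 307.

307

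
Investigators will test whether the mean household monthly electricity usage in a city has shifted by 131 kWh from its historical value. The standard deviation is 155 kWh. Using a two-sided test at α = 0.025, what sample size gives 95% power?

n = 22

For a one-sample z-test, n = ((z_{α/2} + z_β)·σ/δ)².
z_{α/2} = 2.241 (two-sided α = 0.025); z_β = 1.645 (power 95% → β = 0.05).
n = (3.886 × 155 / 131)² = 21.14
Round up: n = 22.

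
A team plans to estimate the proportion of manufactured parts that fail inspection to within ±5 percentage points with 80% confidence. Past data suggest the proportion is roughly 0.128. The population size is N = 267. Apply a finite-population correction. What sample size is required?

n = 58

For a proportion with margin E = 0.05 at 80% confidence, z = 1.282.
n = p̂(1−p̂)(z/E)² = 0.128 × 0.872 × (1.282/0.05)² = 73.38 — call this n₀.
Finite-population correction with N = 267: n = n₀ / (1 + (n₀−1)/N) = 73.38 / 1.271 = 57.73
Round up: n = 58.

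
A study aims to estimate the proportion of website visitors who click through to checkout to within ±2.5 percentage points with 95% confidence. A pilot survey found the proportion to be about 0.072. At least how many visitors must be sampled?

For a proportion with margin E = 0.025 at 95% confidence, z = 1.960.
n = p̂(1−p̂)(z/E)² = 0.072 × 0.928 × (1.960/0.025)² = 410.69
Round up: n = 411.

n = 411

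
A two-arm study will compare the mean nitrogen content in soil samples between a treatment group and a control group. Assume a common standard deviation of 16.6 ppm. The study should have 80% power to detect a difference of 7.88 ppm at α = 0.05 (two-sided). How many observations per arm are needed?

70 per group

For two equal groups, n per group = 2·((z_{α/2} + z_β)·σ/δ)².
z_{α/2} = 1.960; z_β = 0.842 (power 80%).
n = 2 × (2.802 × 16.6 / 7.88)² = 2 × 34.84 = 69.68
Round up: n = 70 per group.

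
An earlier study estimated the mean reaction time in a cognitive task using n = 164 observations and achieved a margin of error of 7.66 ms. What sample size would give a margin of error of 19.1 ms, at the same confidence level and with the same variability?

n = 27

Margin of error scales as 1/√n, so n₂ = n₁·(E₁/E₂)².
n₂ = 164 × (7.66/19.1)² = 164 × 0.1608 = 26.37
Round up: n₂ = 27.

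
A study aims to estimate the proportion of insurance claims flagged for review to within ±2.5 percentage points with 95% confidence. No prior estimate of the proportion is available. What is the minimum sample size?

1537

For a proportion with margin E = 0.025 at 95% confidence, z = 1.960.
With no prior estimate, use p = 0.5, which maximizes p(1−p) at 0.25.
n = 0.25 × (z/E)² = 0.25 × (1.960/0.025)² = 1536.64
Round up: n = 1537.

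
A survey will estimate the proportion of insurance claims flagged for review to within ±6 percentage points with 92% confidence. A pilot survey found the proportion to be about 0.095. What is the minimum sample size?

74

For a proportion with margin E = 0.06 at 92% confidence, z = 1.751.
n = p̂(1−p̂)(z/E)² = 0.095 × 0.905 × (1.751/0.06)² = 73.22
Round up: n = 74.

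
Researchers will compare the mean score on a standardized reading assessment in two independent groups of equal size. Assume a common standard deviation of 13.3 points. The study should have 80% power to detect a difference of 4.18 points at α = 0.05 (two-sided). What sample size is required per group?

159 per group

For two equal groups, n per group = 2·((z_{α/2} + z_β)·σ/δ)².
z_{α/2} = 1.960; z_β = 0.842 (power 80%).
n = 2 × (2.802 × 13.3 / 4.18)² = 2 × 79.49 = 158.98
Round up: n = 159 per group.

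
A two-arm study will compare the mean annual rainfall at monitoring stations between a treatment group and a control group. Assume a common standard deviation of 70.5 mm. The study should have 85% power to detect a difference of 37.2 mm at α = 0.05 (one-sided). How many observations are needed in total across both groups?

For two equal groups, n per group = 2·((z_α + z_β)·σ/δ)².
z_α = 1.645; z_β = 1.036 (power 85%).
n = 2 × (2.681 × 70.5 / 37.2)² = 2 × 25.82 = 51.64
Round up: n = 52 per group.
Total across both groups: 2 × 52 = 104.

104 total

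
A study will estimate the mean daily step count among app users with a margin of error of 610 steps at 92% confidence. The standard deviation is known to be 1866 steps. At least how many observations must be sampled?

For a mean, the margin of error is E = z·σ/√n, so n = (zσ/E)².
At 92% confidence, z = 1.751.
n = (1.751 × 1866 / 610)² = 28.69
Round up: n = 29.

29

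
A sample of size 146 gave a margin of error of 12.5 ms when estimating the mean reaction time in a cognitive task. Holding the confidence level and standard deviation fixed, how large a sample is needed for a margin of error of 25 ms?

Margin of error scales as 1/√n, so n₂ = n₁·(E₁/E₂)².
n₂ = 146 × (12.5/25)² = 146 × 0.25 = 36.50
Round up: n₂ = 37.

37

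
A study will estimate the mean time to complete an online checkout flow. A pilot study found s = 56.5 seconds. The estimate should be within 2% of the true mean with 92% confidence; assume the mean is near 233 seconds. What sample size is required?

For a mean, the margin of error is E = z·σ/√n, so n = (zσ/E)².
At 92% confidence, z = 1.751.
E = 2% of 233 = 4.66 seconds.
n = (1.751 × 56.5 / 4.66)² = 450.71
Round up: n = 451.

451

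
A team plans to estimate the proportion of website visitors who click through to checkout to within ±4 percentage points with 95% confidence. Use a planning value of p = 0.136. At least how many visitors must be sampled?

For a proportion with margin E = 0.04 at 95% confidence, z = 1.960.
n = p̂(1−p̂)(z/E)² = 0.136 × 0.864 × (1.960/0.04)² = 282.13
Round up: n = 283.

283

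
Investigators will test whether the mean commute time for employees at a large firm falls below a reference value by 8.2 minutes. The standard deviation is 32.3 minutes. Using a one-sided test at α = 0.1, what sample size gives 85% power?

84

For a one-sample z-test, n = ((z_α + z_β)·σ/δ)².
z_α = 1.282 (one-sided α = 0.1); z_β = 1.036 (power 85% → β = 0.15).
n = (2.318 × 32.3 / 8.2)² = 83.37
Round up: n = 84.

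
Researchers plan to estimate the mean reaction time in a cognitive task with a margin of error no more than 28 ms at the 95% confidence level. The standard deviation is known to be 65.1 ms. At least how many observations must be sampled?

n = 21

For a mean, the margin of error is E = z·σ/√n, so n = (zσ/E)².
At 95% confidence, z = 1.960.
n = (1.960 × 65.1 / 28)² = 20.77
Round up: n = 21.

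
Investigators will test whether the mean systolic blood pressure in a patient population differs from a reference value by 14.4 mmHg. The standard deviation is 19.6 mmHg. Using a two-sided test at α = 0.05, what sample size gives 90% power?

For a one-sample z-test, n = ((z_{α/2} + z_β)·σ/δ)².
z_{α/2} = 1.960 (two-sided α = 0.05); z_β = 1.282 (power 90% → β = 0.1).
n = (3.242 × 19.6 / 14.4)² = 19.47
Round up: n = 20.

20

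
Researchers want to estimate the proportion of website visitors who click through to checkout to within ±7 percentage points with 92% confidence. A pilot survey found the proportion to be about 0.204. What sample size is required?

102

For a proportion with margin E = 0.07 at 92% confidence, z = 1.751.
n = p̂(1−p̂)(z/E)² = 0.204 × 0.796 × (1.751/0.07)² = 101.61
Round up: n = 102.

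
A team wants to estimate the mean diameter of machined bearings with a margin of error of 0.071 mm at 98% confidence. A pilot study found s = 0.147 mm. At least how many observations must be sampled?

24

For a mean, the margin of error is E = z·σ/√n, so n = (zσ/E)².
At 98% confidence, z = 2.326.
n = (2.326 × 0.147 / 0.071)² = 23.19
Round up: n = 24.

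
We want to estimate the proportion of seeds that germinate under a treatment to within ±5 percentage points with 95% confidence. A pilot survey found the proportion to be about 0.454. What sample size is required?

381

For a proportion with margin E = 0.05 at 95% confidence, z = 1.960.
n = p̂(1−p̂)(z/E)² = 0.454 × 0.546 × (1.960/0.05)² = 380.91
Round up: n = 381.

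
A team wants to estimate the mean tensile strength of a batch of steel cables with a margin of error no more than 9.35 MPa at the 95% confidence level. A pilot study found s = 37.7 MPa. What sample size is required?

For a mean, the margin of error is E = z·σ/√n, so n = (zσ/E)².
At 95% confidence, z = 1.960.
n = (1.960 × 37.7 / 9.35)² = 62.46
Round up: n = 63.

63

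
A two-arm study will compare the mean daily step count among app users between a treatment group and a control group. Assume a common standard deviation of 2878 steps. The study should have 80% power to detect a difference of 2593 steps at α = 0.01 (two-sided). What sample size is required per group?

For two equal groups, n per group = 2·((z_{α/2} + z_β)·σ/δ)².
z_{α/2} = 2.576; z_β = 0.842 (power 80%).
n = 2 × (3.418 × 2878 / 2593)² = 2 × 14.39 = 28.78
Round up: n = 29 per group.

29 per group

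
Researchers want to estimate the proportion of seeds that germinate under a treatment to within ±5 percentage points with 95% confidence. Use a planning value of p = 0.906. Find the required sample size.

n = 131

For a proportion with margin E = 0.05 at 95% confidence, z = 1.960.
n = p̂(1−p̂)(z/E)² = 0.906 × 0.094 × (1.960/0.05)² = 130.87
Round up: n = 131.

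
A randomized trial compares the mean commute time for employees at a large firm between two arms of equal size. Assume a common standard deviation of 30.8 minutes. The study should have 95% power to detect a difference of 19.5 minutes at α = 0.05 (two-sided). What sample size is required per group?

65 per group

For two equal groups, n per group = 2·((z_{α/2} + z_β)·σ/δ)².
z_{α/2} = 1.960; z_β = 1.645 (power 95%).
n = 2 × (3.605 × 30.8 / 19.5)² = 2 × 32.42 = 64.84
Round up: n = 65 per group.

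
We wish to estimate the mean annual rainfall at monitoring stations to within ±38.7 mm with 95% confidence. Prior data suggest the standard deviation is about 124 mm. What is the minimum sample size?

For a mean, the margin of error is E = z·σ/√n, so n = (zσ/E)².
At 95% confidence, z = 1.960.
n = (1.960 × 124 / 38.7)² = 39.44
Round up: n = 40.

40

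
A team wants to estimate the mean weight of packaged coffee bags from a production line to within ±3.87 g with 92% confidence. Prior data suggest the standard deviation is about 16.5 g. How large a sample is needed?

56

For a mean, the margin of error is E = z·σ/√n, so n = (zσ/E)².
At 92% confidence, z = 1.751.
n = (1.751 × 16.5 / 3.87)² = 55.73
Round up: n = 56.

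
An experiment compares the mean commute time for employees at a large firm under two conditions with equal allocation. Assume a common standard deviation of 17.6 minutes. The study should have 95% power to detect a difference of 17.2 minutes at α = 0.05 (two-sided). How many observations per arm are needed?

28 per group

For two equal groups, n per group = 2·((z_{α/2} + z_β)·σ/δ)².
z_{α/2} = 1.960; z_β = 1.645 (power 95%).
n = 2 × (3.605 × 17.6 / 17.2)² = 2 × 13.61 = 27.22
Round up: n = 28 per group.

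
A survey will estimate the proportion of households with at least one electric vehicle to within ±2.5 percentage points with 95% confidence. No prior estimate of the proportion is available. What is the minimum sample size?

For a proportion with margin E = 0.025 at 95% confidence, z = 1.960.
With no prior estimate, use p = 0.5, which maximizes p(1−p) at 0.25.
n = 0.25 × (z/E)² = 0.25 × (1.960/0.025)² = 1536.64
Round up: n = 1537.

1537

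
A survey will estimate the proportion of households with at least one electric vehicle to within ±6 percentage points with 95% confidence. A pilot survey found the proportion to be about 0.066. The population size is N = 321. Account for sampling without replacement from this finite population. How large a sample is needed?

For a proportion with margin E = 0.06 at 95% confidence, z = 1.960.
n = p̂(1−p̂)(z/E)² = 0.066 × 0.934 × (1.960/0.06)² = 65.78 — call this n₀.
Finite-population correction with N = 321: n = n₀ / (1 + (n₀−1)/N) = 65.78 / 1.202 = 54.73
Round up: n = 55.

n = 55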